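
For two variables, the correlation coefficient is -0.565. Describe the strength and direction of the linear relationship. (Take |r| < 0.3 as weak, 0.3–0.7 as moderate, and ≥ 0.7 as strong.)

moderate negative

r = -0.565 < 0 so the relationship is negative.
|r| = 0.565, which falls in the moderate range.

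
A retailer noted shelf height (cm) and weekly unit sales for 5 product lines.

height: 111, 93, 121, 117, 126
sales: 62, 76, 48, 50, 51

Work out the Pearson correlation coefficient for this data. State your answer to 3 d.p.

-0.950

n = 5, Σx = 568, Σy = 287, Σx² = 65176, Σy² = 17025, Σxy = 32034
nΣxy − ΣxΣy = 160170 − 163016 = -2846
nΣx² − (Σx)² = 325880 − 322624 = 3256; nΣy² − (Σy)² = 85125 − 82369 = 2756
r = -2846 / √(3256 × 2756) = -2846 / 2995.5861 ≈ -0.950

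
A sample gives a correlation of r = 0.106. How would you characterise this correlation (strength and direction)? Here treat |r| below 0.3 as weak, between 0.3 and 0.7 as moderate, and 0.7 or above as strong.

r = 0.106 > 0 so the relationship is positive.
|r| = 0.106, which falls in the weak range.

weak positive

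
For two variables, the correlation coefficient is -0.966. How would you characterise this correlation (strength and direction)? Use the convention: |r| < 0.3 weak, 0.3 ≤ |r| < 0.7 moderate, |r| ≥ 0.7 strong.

r = -0.966 < 0 so the relationship is negative.
|r| = 0.966, which falls in the strong range.

strong negative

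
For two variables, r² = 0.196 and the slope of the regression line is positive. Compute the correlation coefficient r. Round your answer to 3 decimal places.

0.443

|r| = √0.196 = 0.443
The association is positive, so r = 0.443.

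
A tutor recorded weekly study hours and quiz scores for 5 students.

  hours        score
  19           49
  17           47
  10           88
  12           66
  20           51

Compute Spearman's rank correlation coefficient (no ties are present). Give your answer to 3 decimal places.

Rank hours: 4, 3, 1, 2, 5
Rank score: 2, 1, 5, 4, 3
d = rank(hours) − rank(score): 2, 2, -4, -2, 2; Σd² = 32
ρ = 1 − 6Σd² / [n(n²−1)] = 1 − 6×32 / (5×24) = 1 − 192/120 ≈ -0.600

-0.600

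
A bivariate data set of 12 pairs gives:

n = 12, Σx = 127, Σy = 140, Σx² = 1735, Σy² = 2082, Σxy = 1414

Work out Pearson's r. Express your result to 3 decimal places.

r = (nΣxy − ΣxΣy) / √[(nΣx² − (Σx)²)(nΣy² − (Σy)²)]
Numerator: 12×1414 − 127×140 = -812
Denominator: √[(20820 − 16129)(24984 − 19600)] = √[4691 × 5384] = 5025.5690
r = -812 / 5025.5690 ≈ -0.162

-0.162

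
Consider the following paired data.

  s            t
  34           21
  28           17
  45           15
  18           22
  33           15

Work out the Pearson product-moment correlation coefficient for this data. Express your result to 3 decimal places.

-0.676

n = 5, Σs = 158, Σt = 90, Σs² = 5378, Σt² = 1664, Σst = 2756
nΣst − ΣsΣt = 13780 − 14220 = -440
nΣs² − (Σs)² = 26890 − 24964 = 1926; nΣt² − (Σt)² = 8320 − 8100 = 220
r = -440 / √(1926 × 220) = -440 / 650.9378 ≈ -0.676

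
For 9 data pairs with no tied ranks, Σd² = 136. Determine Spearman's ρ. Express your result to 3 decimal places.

-0.133

ρ = 1 − 6Σd² / [n(n²−1)] = 1 − 6×136 / (9×80)
  = 1 − 816/720 = 1 − 1.1333 ≈ -0.133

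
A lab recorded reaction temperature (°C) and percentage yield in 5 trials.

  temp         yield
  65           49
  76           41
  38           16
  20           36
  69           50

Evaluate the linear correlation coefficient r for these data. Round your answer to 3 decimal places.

n = 5, Σx = 268, Σy = 192, Σx² = 16606, Σy² = 8134, Σxy = 11079
nΣxy − ΣxΣy = 55395 − 51456 = 3939
nΣx² − (Σx)² = 83030 − 71824 = 11206; nΣy² − (Σy)² = 40670 − 36864 = 3806
r = 3939 / √(11206 × 3806) = 3939 / 6530.6995 ≈ 0.603

0.603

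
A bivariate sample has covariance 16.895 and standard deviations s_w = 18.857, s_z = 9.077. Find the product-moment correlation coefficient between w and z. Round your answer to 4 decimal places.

r = Cov(w,z) / (s_w · s_z) = 16.895 / (18.857 × 9.077)
  = 16.895 / 171.1650 ≈ 0.0987

0.0987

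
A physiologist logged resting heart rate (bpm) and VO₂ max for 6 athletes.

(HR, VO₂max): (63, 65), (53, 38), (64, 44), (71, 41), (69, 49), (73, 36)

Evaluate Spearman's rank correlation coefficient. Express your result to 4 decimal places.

-0.3714

Rank HR: 2, 1, 3, 5, 4, 6
Rank VO₂max: 6, 2, 4, 3, 5, 1
d = rank(HR) − rank(VO₂max): -4, -1, -1, 2, -1, 5; Σd² = 48
ρ = 1 − 6Σd² / [n(n²−1)] = 1 − 6×48 / (6×35) = 1 − 288/210 ≈ -0.3714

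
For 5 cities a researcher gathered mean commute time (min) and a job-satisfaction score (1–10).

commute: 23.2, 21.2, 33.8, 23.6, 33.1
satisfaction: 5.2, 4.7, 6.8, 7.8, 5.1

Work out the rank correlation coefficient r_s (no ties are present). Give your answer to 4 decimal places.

Rank commute: 2, 1, 5, 3, 4
Rank satisfaction: 3, 1, 4, 5, 2
d = rank(commute) − rank(satisfaction): -1, 0, 1, -2, 2; Σd² = 10
ρ = 1 − 6Σd² / [n(n²−1)] = 1 − 6×10 / (5×24) = 1 − 60/120 ≈ 0.5000

0.5000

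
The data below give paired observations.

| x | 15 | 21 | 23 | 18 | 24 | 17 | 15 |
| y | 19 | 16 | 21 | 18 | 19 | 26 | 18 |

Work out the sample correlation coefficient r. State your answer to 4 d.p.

-0.0984

n = 7, Σx = 133, Σy = 137, Σx² = 2609, Σy² = 2743, Σxy = 2596
nΣxy − ΣxΣy = 18172 − 18221 = -49
nΣx² − (Σx)² = 18263 − 17689 = 574; nΣy² − (Σy)² = 19201 − 18769 = 432
r = -49 / √(574 × 432) = -49 / 497.9639 ≈ -0.0984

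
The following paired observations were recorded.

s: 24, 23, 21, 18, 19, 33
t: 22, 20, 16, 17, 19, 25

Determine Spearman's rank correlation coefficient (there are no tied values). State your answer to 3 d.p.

0.829

Rank s: 5, 4, 3, 1, 2, 6
Rank t: 5, 4, 1, 2, 3, 6
d = rank(s) − rank(t): 0, 0, 2, -1, -1, 0; Σd² = 6
ρ = 1 − 6Σd² / [n(n²−1)] = 1 − 6×6 / (6×35) = 1 − 36/210 ≈ 0.829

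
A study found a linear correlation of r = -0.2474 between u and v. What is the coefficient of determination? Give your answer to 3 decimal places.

r² = (-0.2474)² = 0.061

0.061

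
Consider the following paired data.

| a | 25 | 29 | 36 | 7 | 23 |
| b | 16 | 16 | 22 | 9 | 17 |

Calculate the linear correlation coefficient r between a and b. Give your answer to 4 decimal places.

n = 5, Σa = 120, Σb = 80, Σa² = 3340, Σb² = 1366, Σab = 2110
nΣab − ΣaΣb = 10550 − 9600 = 950
nΣa² − (Σa)² = 16700 − 14400 = 2300; nΣb² − (Σb)² = 6830 − 6400 = 430
r = 950 / √(2300 × 430) = 950 / 994.4848 ≈ 0.9553

0.9553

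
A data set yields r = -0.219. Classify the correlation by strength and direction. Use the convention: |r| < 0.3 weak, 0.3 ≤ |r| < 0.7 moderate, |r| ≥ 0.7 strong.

weak negative

r = -0.219 < 0 so the relationship is negative.
|r| = 0.219, which falls in the weak range.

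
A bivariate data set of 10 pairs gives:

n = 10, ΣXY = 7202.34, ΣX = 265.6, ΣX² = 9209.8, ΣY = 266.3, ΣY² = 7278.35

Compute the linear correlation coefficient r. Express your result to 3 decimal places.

0.204

r = (nΣXY − ΣXΣY) / √[(nΣX² − (ΣX)²)(nΣY² − (ΣY)²)]
Numerator: 10×7202.34 − 265.6×266.3 = 1294.12
Denominator: √[(92098 − 70543.36)(72783.5 − 70915.69)] = √[21554.64 × 1867.81] = 6345.0746
r = 1294.12 / 6345.0746 ≈ 0.204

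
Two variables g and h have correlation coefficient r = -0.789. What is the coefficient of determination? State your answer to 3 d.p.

r² = (-0.789)² = 0.623

0.623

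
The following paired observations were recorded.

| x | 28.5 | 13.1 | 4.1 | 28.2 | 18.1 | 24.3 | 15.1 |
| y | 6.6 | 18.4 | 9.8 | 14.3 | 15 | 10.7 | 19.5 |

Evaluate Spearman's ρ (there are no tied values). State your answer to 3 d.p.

Rank x: 7, 2, 1, 6, 4, 5, 3
Rank y: 1, 6, 2, 4, 5, 3, 7
d = rank(x) − rank(y): 6, -4, -1, 2, -1, 2, -4; Σd² = 78
ρ = 1 − 6Σd² / [n(n²−1)] = 1 − 6×78 / (7×48) = 1 − 468/336 ≈ -0.393

-0.393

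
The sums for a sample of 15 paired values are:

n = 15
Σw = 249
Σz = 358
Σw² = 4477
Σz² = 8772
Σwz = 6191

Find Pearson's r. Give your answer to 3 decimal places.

r = (nΣwz − ΣwΣz) / √[(nΣw² − (Σw)²)(nΣz² − (Σz)²)]
Numerator: 15×6191 − 249×358 = 3723
Denominator: √[(67155 − 62001)(131580 − 128164)] = √[5154 × 3416] = 4195.9581
r = 3723 / 4195.9581 ≈ 0.887

0.887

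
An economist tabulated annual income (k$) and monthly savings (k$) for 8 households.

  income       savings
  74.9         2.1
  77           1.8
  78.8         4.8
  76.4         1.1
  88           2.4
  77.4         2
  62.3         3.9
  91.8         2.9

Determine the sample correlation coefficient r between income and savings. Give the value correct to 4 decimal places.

-0.1534

n = 8, Σx = 626.6, Σy = 21, Σx² = 49628.7, Σy² = 65.28, Σxy = 1633.36
nΣxy − ΣxΣy = 13066.88 − 13158.6 = -91.72
nΣx² − (Σx)² = 397029.6 − 392627.56 = 4402.04; nΣy² − (Σy)² = 522.24 − 441 = 81.24
r = -91.72 / √(4402.04 × 81.24) = -91.72 / 598.0148 ≈ -0.1534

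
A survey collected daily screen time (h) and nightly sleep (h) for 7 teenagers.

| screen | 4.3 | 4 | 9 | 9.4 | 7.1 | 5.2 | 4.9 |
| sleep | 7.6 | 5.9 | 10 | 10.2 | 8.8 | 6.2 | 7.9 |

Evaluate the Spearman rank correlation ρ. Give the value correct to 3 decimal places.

0.893

Rank screen: 2, 1, 6, 7, 5, 4, 3
Rank sleep: 3, 1, 6, 7, 5, 2, 4
d = rank(screen) − rank(sleep): -1, 0, 0, 0, 0, 2, -1; Σd² = 6
ρ = 1 − 6Σd² / [n(n²−1)] = 1 − 6×6 / (7×48) = 1 − 36/336 ≈ 0.893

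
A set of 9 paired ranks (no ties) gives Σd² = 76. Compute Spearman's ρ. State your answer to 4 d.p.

0.3667

ρ = 1 − 6Σd² / [n(n²−1)] = 1 − 6×76 / (9×80)
  = 1 − 456/720 = 1 − 0.63333 ≈ 0.3667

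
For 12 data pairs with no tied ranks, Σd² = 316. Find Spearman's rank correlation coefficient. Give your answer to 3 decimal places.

ρ = 1 − 6Σd² / [n(n²−1)] = 1 − 6×316 / (12×143)
  = 1 − 1896/1716 = 1 − 1.1049 ≈ -0.105

-0.105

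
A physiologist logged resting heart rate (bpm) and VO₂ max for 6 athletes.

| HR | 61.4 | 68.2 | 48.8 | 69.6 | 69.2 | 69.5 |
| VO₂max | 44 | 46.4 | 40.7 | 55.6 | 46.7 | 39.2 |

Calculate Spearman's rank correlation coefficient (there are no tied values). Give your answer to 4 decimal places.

0.4286

Rank HR: 2, 3, 1, 6, 4, 5
Rank VO₂max: 3, 4, 2, 6, 5, 1
d = rank(HR) − rank(VO₂max): -1, -1, -1, 0, -1, 4; Σd² = 20
ρ = 1 − 6Σd² / [n(n²−1)] = 1 − 6×20 / (6×35) = 1 − 120/210 ≈ 0.4286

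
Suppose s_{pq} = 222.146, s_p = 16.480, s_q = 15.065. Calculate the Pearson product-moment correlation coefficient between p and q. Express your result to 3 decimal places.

0.895

r = Cov(p,q) / (s_p · s_q) = 222.146 / (16.480 × 15.065)
  = 222.146 / 248.2712 ≈ 0.895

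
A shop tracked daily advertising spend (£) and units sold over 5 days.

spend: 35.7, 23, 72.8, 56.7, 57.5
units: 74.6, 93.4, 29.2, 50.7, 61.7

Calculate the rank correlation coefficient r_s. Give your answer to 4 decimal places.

Rank spend: 2, 1, 5, 3, 4
Rank units: 4, 5, 1, 2, 3
d = rank(spend) − rank(units): -2, -4, 4, 1, 1; Σd² = 38
ρ = 1 − 6Σd² / [n(n²−1)] = 1 − 6×38 / (5×24) = 1 − 228/120 ≈ -0.9000

-0.9000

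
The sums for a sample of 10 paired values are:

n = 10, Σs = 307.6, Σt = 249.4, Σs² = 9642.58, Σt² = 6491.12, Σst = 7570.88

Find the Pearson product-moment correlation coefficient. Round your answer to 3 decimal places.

-0.455

r = (nΣst − ΣsΣt) / √[(nΣs² − (Σs)²)(nΣt² − (Σt)²)]
Numerator: 10×7570.88 − 307.6×249.4 = -1006.64
Denominator: √[(96425.8 − 94617.76)(64911.2 − 62200.36)] = √[1808.04 × 2710.84] = 2213.8896
r = -1006.64 / 2213.8896 ≈ -0.455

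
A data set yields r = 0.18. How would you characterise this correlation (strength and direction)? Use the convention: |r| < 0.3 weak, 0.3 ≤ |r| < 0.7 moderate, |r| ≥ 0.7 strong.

r = 0.18 > 0 so the relationship is positive.
|r| = 0.18, which falls in the weak range.

weak positive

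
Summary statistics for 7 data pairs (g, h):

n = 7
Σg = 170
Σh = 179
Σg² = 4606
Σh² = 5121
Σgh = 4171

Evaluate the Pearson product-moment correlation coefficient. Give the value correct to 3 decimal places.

-0.346

r = (nΣgh − ΣgΣh) / √[(nΣg² − (Σg)²)(nΣh² − (Σh)²)]
Numerator: 7×4171 − 170×179 = -1233
Denominator: √[(32242 − 28900)(35847 − 32041)] = √[3342 × 3806] = 3566.4621
r = -1233 / 3566.4621 ≈ -0.346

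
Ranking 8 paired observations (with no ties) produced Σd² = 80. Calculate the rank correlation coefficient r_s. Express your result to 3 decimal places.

0.048

ρ = 1 − 6Σd² / [n(n²−1)] = 1 − 6×80 / (8×63)
  = 1 − 480/504 = 1 − 0.9524 ≈ 0.048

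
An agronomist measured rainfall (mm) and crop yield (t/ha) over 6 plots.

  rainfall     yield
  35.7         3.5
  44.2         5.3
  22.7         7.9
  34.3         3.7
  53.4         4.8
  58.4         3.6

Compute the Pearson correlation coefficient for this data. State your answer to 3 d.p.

-0.554

n = 6, Σx = 248.7, Σy = 28.8, Σx² = 11182.03, Σy² = 152.44, Σxy = 1132.01
nΣxy − ΣxΣy = 6792.06 − 7162.56 = -370.5
nΣx² − (Σx)² = 67092.18 − 61851.69 = 5240.49; nΣy² − (Σy)² = 914.64 − 829.44 = 85.2
r = -370.5 / √(5240.49 × 85.2) = -370.5 / 668.1989 ≈ -0.554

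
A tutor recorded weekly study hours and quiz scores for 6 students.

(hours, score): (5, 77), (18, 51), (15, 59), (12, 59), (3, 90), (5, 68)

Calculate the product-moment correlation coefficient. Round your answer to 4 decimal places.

-0.9069

n = 6, Σx = 58, Σy = 404, Σx² = 752, Σy² = 28216, Σxy = 3506
nΣxy − ΣxΣy = 21036 − 23432 = -2396
nΣx² − (Σx)² = 4512 − 3364 = 1148; nΣy² − (Σy)² = 169296 − 163216 = 6080
r = -2396 / √(1148 × 6080) = -2396 / 2641.9387 ≈ -0.9069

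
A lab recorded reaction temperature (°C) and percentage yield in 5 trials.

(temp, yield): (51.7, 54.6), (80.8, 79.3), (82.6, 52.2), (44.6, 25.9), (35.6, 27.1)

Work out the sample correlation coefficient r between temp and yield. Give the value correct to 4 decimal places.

n = 5, Σx = 295.3, Σy = 239.1, Σx² = 19280.81, Σy² = 13399.71, Σxy = 15661.88
nΣxy − ΣxΣy = 78309.4 − 70606.23 = 7703.17
nΣx² − (Σx)² = 96404.05 − 87202.09 = 9201.96; nΣy² − (Σy)² = 66998.55 − 57168.81 = 9829.74
r = 7703.17 / √(9201.96 × 9829.74) = 7703.17 / 9510.6716 ≈ 0.8100

0.8100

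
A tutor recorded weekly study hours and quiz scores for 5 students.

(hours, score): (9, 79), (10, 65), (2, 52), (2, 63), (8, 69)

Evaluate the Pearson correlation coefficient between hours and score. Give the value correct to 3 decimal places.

0.717

n = 5, Σx = 31, Σy = 328, Σx² = 253, Σy² = 21900, Σxy = 2143
nΣxy − ΣxΣy = 10715 − 10168 = 547
nΣx² − (Σx)² = 1265 − 961 = 304; nΣy² − (Σy)² = 109500 − 107584 = 1916
r = 547 / √(304 × 1916) = 547 / 763.1933 ≈ 0.717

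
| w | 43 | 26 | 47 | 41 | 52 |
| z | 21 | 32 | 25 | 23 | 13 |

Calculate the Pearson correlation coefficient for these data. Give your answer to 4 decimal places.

-0.8786

n = 5, Σw = 209, Σz = 114, Σw² = 9119, Σz² = 2788, Σwz = 4529
nΣwz − ΣwΣz = 22645 − 23826 = -1181
nΣw² − (Σw)² = 45595 − 43681 = 1914; nΣz² − (Σz)² = 13940 − 12996 = 944
r = -1181 / √(1914 × 944) = -1181 / 1344.1786 ≈ -0.8786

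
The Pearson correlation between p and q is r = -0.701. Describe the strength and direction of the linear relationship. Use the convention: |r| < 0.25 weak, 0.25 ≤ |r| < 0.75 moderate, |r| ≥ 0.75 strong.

moderate negative

r = -0.701 < 0 so the relationship is negative.
|r| = 0.701, which falls in the moderate range.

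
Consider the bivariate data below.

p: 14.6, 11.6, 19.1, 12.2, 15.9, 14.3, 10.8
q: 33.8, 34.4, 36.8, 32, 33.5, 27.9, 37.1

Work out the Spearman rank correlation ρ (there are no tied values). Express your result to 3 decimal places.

Rank p: 5, 2, 7, 3, 6, 4, 1
Rank q: 4, 5, 6, 2, 3, 1, 7
d = rank(p) − rank(q): 1, -3, 1, 1, 3, 3, -6; Σd² = 66
ρ = 1 − 6Σd² / [n(n²−1)] = 1 − 6×66 / (7×48) = 1 − 396/336 ≈ -0.179

-0.179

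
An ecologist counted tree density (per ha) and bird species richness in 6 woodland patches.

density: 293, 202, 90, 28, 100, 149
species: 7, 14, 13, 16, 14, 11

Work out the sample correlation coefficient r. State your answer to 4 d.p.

n = 6, Σx = 862, Σy = 75, Σx² = 167738, Σy² = 987, Σxy = 9536
nΣxy − ΣxΣy = 57216 − 64650 = -7434
nΣx² − (Σx)² = 1006428 − 743044 = 263384; nΣy² − (Σy)² = 5922 − 5625 = 297
r = -7434 / √(263384 × 297) = -7434 / 8844.4925 ≈ -0.8405

-0.8405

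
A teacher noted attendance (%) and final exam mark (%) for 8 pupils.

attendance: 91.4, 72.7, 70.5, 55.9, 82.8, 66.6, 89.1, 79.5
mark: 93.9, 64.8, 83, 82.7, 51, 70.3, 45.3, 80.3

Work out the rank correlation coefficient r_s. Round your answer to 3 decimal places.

-0.167

Rank attendance: 8, 4, 3, 1, 6, 2, 7, 5
Rank mark: 8, 3, 7, 6, 2, 4, 1, 5
d = rank(attendance) − rank(mark): 0, 1, -4, -5, 4, -2, 6, 0; Σd² = 98
ρ = 1 − 6Σd² / [n(n²−1)] = 1 − 6×98 / (8×63) = 1 − 588/504 ≈ -0.167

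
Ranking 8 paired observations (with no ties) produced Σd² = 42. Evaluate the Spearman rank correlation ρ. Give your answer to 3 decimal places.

ρ = 1 − 6Σd² / [n(n²−1)] = 1 − 6×42 / (8×63)
  = 1 − 252/504 = 1 − 0.5000 ≈ 0.500

0.500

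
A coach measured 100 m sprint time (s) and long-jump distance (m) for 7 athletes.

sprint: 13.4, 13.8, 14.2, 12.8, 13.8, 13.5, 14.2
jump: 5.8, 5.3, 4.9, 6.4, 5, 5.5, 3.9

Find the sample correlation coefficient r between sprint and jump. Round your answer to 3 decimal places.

n = 7, Σx = 95.7, Σy = 36.8, Σx² = 1309.81, Σy² = 197.16, Σxy = 500.99
nΣxy − ΣxΣy = 3506.93 − 3521.76 = -14.83
nΣx² − (Σx)² = 9168.67 − 9158.49 = 10.18; nΣy² − (Σy)² = 1380.12 − 1354.24 = 25.88
r = -14.83 / √(10.18 × 25.88) = -14.83 / 16.2314 ≈ -0.914

-0.914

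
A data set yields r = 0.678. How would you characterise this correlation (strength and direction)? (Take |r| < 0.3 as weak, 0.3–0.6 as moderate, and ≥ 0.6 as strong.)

r = 0.678 > 0 so the relationship is positive.
|r| = 0.678, which falls in the strong range.

strong positive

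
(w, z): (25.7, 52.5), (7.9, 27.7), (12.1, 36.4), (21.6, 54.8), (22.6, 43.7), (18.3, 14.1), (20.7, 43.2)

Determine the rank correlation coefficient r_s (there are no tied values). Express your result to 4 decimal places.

0.7857

Rank w: 7, 1, 2, 5, 6, 3, 4
Rank z: 6, 2, 3, 7, 5, 1, 4
d = rank(w) − rank(z): 1, -1, -1, -2, 1, 2, 0; Σd² = 12
ρ = 1 − 6Σd² / [n(n²−1)] = 1 − 6×12 / (7×48) = 1 − 72/336 ≈ 0.7857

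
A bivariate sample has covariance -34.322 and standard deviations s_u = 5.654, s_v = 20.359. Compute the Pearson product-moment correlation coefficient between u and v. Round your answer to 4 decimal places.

-0.2982

r = Cov(u,v) / (s_u · s_v) = -34.322 / (5.654 × 20.359)
  = -34.322 / 115.1098 ≈ -0.2982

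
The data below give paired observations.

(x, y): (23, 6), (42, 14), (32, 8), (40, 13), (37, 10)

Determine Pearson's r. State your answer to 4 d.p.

0.9559

n = 5, Σx = 174, Σy = 51, Σx² = 6286, Σy² = 565, Σxy = 1872
nΣxy − ΣxΣy = 9360 − 8874 = 486
nΣx² − (Σx)² = 31430 − 30276 = 1154; nΣy² − (Σy)² = 2825 − 2601 = 224
r = 486 / √(1154 × 224) = 486 / 508.4250 ≈ 0.9559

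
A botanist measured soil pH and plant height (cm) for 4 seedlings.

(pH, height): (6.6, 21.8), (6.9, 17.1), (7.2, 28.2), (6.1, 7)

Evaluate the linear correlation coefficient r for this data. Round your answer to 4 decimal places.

n = 4, Σx = 26.8, Σy = 74.1, Σx² = 180.22, Σy² = 1611.89, Σxy = 507.61
nΣxy − ΣxΣy = 2030.44 − 1985.88 = 44.56
nΣx² − (Σx)² = 720.88 − 718.24 = 2.64; nΣy² − (Σy)² = 6447.56 − 5490.81 = 956.75
r = 44.56 / √(2.64 × 956.75) = 44.56 / 50.2575 ≈ 0.8866

0.8866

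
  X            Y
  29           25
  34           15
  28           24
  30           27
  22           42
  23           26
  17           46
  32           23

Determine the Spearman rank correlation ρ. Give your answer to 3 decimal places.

Rank X: 5, 8, 4, 6, 2, 3, 1, 7
Rank Y: 4, 1, 3, 6, 7, 5, 8, 2
d = rank(X) − rank(Y): 1, 7, 1, 0, -5, -2, -7, 5; Σd² = 154
ρ = 1 − 6Σd² / [n(n²−1)] = 1 − 6×154 / (8×63) = 1 − 924/504 ≈ -0.833

-0.833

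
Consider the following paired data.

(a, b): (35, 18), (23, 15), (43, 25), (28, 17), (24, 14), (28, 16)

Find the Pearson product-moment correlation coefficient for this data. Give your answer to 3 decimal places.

0.956

n = 6, Σa = 181, Σb = 105, Σa² = 5747, Σb² = 1915, Σab = 3310
nΣab − ΣaΣb = 19860 − 19005 = 855
nΣa² − (Σa)² = 34482 − 32761 = 1721; nΣb² − (Σb)² = 11490 − 11025 = 465
r = 855 / √(1721 × 465) = 855 / 894.5753 ≈ 0.956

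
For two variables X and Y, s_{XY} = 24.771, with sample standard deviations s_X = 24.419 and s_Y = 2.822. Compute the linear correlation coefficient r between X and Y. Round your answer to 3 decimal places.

0.359

r = Cov(X,Y) / (s_X · s_Y) = 24.771 / (24.419 × 2.822)
  = 24.771 / 68.9104 ≈ 0.359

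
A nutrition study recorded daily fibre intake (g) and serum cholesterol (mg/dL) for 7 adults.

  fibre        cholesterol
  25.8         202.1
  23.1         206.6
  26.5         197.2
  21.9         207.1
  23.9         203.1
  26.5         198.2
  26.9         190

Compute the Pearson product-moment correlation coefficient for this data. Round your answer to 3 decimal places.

-0.875

n = 7, Σx = 174.6, Σy = 1404.3, Σx² = 4378.18, Σy² = 281939.07, Σxy = 34965.32
nΣxy − ΣxΣy = 244757.24 − 245190.78 = -433.54
nΣx² − (Σx)² = 30647.26 − 30485.16 = 162.1; nΣy² − (Σy)² = 1973573.49 − 1972058.49 = 1515
r = -433.54 / √(162.1 × 1515) = -433.54 / 495.5618 ≈ -0.875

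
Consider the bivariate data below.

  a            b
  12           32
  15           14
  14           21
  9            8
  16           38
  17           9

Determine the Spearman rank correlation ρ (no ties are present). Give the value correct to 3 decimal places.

0.200

Rank a: 2, 4, 3, 1, 5, 6
Rank b: 5, 3, 4, 1, 6, 2
d = rank(a) − rank(b): -3, 1, -1, 0, -1, 4; Σd² = 28
ρ = 1 − 6Σd² / [n(n²−1)] = 1 − 6×28 / (6×35) = 1 − 168/210 ≈ 0.200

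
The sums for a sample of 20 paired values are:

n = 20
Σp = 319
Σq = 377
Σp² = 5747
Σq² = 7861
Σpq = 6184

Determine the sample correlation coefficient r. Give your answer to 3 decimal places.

r = (nΣpq − ΣpΣq) / √[(nΣp² − (Σp)²)(nΣq² − (Σq)²)]
Numerator: 20×6184 − 319×377 = 3417
Denominator: √[(114940 − 101761)(157220 − 142129)] = √[13179 × 15091] = 14102.6341
r = 3417 / 14102.6341 ≈ 0.242

0.242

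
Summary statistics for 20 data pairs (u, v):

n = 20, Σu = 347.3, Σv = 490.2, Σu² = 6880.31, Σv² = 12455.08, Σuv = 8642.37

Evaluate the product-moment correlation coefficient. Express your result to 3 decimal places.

0.213

r = (nΣuv − ΣuΣv) / √[(nΣu² − (Σu)²)(nΣv² − (Σv)²)]
Numerator: 20×8642.37 − 347.3×490.2 = 2600.94
Denominator: √[(137606.2 − 120617.29)(249101.6 − 240296.04)] = √[16988.91 × 8805.56] = 12230.9798
r = 2600.94 / 12230.9798 ≈ 0.213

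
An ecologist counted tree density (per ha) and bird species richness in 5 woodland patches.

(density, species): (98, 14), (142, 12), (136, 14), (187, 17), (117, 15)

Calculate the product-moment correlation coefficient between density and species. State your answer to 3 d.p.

0.504

n = 5, Σx = 680, Σy = 72, Σx² = 96922, Σy² = 1050, Σxy = 9914
nΣxy − ΣxΣy = 49570 − 48960 = 610
nΣx² − (Σx)² = 484610 − 462400 = 22210; nΣy² − (Σy)² = 5250 − 5184 = 66
r = 610 / √(22210 × 66) = 610 / 1210.7271 ≈ 0.504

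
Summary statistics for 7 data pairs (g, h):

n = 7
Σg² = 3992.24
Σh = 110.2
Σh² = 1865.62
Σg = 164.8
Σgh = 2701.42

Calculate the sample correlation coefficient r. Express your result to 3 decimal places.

0.883

r = (nΣgh − ΣgΣh) / √[(nΣg² − (Σg)²)(nΣh² − (Σh)²)]
Numerator: 7×2701.42 − 164.8×110.2 = 748.98
Denominator: √[(27945.68 − 27159.04)(13059.34 − 12144.04)] = √[786.64 × 915.3] = 848.5350
r = 748.98 / 848.5350 ≈ 0.883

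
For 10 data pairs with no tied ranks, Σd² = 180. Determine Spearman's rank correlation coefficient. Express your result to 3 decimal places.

-0.091

ρ = 1 − 6Σd² / [n(n²−1)] = 1 − 6×180 / (10×99)
  = 1 − 1080/990 = 1 − 1.0909 ≈ -0.091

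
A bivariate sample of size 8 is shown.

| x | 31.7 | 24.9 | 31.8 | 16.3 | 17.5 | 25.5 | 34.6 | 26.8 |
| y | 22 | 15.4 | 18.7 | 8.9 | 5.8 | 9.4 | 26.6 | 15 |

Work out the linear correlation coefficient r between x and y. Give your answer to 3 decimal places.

0.915

n = 8, Σx = 209.1, Σy = 121.8, Σx² = 5773.73, Σy² = 2204.62, Σxy = 3484.15
nΣxy − ΣxΣy = 27873.2 − 25468.38 = 2404.82
nΣx² − (Σx)² = 46189.84 − 43722.81 = 2467.03; nΣy² − (Σy)² = 17636.96 − 14835.24 = 2801.72
r = 2404.82 / √(2467.03 × 2801.72) = 2404.82 / 2629.0544 ≈ 0.915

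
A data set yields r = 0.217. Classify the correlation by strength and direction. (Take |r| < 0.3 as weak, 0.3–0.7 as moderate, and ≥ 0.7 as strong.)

r = 0.217 > 0 so the relationship is positive.
|r| = 0.217, which falls in the weak range.

weak positive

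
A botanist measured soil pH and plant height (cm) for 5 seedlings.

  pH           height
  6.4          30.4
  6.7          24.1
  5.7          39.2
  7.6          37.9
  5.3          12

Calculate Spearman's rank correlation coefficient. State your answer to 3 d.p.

0.300

Rank pH: 3, 4, 2, 5, 1
Rank height: 3, 2, 5, 4, 1
d = rank(pH) − rank(height): 0, 2, -3, 1, 0; Σd² = 14
ρ = 1 − 6Σd² / [n(n²−1)] = 1 − 6×14 / (5×24) = 1 − 84/120 ≈ 0.300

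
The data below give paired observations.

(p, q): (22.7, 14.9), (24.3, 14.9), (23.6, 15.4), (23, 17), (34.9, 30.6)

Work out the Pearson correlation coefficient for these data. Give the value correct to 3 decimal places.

0.980

n = 5, Σp = 128.5, Σq = 92.8, Σp² = 3409.75, Σq² = 1906.54, Σpq = 2522.68
nΣpq − ΣpΣq = 12613.4 − 11924.8 = 688.6
nΣp² − (Σp)² = 17048.75 − 16512.25 = 536.5; nΣq² − (Σq)² = 9532.7 − 8611.84 = 920.86
r = 688.6 / √(536.5 × 920.86) = 688.6 / 702.8808 ≈ 0.980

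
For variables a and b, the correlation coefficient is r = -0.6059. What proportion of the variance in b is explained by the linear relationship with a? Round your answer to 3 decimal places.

r² = (-0.6059)² = 0.367

0.367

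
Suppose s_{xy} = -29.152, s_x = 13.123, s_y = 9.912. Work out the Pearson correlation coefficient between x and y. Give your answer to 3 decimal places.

-0.224

r = Cov(x,y) / (s_x · s_y) = -29.152 / (13.123 × 9.912)
  = -29.152 / 130.0752 ≈ -0.224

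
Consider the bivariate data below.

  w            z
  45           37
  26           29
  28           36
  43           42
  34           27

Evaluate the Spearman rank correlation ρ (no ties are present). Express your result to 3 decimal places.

Rank w: 5, 1, 2, 4, 3
Rank z: 4, 2, 3, 5, 1
d = rank(w) − rank(z): 1, -1, -1, -1, 2; Σd² = 8
ρ = 1 − 6Σd² / [n(n²−1)] = 1 − 6×8 / (5×24) = 1 − 48/120 ≈ 0.600

0.600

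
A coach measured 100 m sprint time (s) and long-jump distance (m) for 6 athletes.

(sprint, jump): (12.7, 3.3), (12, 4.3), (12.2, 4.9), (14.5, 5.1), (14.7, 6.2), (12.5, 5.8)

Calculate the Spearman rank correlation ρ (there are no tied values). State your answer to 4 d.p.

0.5429

Rank sprint: 4, 1, 2, 5, 6, 3
Rank jump: 1, 2, 3, 4, 6, 5
d = rank(sprint) − rank(jump): 3, -1, -1, 1, 0, -2; Σd² = 16
ρ = 1 − 6Σd² / [n(n²−1)] = 1 − 6×16 / (6×35) = 1 − 96/210 ≈ 0.5429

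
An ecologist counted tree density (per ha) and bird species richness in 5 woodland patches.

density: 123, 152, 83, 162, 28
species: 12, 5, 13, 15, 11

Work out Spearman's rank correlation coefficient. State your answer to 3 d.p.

Rank density: 3, 4, 2, 5, 1
Rank species: 3, 1, 4, 5, 2
d = rank(density) − rank(species): 0, 3, -2, 0, -1; Σd² = 14
ρ = 1 − 6Σd² / [n(n²−1)] = 1 − 6×14 / (5×24) = 1 − 84/120 ≈ 0.300

0.300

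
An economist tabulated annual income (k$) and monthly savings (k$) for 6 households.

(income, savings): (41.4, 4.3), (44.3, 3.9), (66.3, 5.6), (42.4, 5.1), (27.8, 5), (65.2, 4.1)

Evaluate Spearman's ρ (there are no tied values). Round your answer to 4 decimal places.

0.0857

Rank income: 2, 4, 6, 3, 1, 5
Rank savings: 3, 1, 6, 5, 4, 2
d = rank(income) − rank(savings): -1, 3, 0, -2, -3, 3; Σd² = 32
ρ = 1 − 6Σd² / [n(n²−1)] = 1 − 6×32 / (6×35) = 1 − 192/210 ≈ 0.0857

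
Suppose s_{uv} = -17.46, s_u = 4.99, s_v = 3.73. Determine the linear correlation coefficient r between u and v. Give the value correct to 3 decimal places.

r = Cov(u,v) / (s_u · s_v) = -17.46 / (4.99 × 3.73)
  = -17.46 / 18.6127 ≈ -0.938

-0.938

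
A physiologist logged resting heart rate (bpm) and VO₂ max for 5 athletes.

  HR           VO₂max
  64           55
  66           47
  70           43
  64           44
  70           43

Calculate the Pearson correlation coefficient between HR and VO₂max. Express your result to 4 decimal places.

-0.6426

n = 5, Σx = 334, Σy = 232, Σx² = 22348, Σy² = 10868, Σxy = 15458
nΣxy − ΣxΣy = 77290 − 77488 = -198
nΣx² − (Σx)² = 111740 − 111556 = 184; nΣy² − (Σy)² = 54340 − 53824 = 516
r = -198 / √(184 × 516) = -198 / 308.1298 ≈ -0.6426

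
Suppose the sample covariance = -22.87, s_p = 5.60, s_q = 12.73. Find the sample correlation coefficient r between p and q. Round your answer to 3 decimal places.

-0.321

r = Cov(p,q) / (s_p · s_q) = -22.87 / (5.60 × 12.73)
  = -22.87 / 71.2880 ≈ -0.321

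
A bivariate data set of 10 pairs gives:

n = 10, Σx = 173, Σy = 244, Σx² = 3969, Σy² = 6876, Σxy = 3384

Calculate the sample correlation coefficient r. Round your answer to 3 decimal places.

-0.882

r = (nΣxy − ΣxΣy) / √[(nΣx² − (Σx)²)(nΣy² − (Σy)²)]
Numerator: 10×3384 − 173×244 = -8372
Denominator: √[(39690 − 29929)(68760 − 59536)] = √[9761 × 9224] = 9488.7019
r = -8372 / 9488.7019 ≈ -0.882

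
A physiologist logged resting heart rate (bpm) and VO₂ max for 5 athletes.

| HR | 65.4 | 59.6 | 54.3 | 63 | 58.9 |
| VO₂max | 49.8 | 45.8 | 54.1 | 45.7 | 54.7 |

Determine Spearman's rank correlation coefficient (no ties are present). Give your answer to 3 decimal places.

-0.600

Rank HR: 5, 3, 1, 4, 2
Rank VO₂max: 3, 2, 4, 1, 5
d = rank(HR) − rank(VO₂max): 2, 1, -3, 3, -3; Σd² = 32
ρ = 1 − 6Σd² / [n(n²−1)] = 1 − 6×32 / (5×24) = 1 − 192/120 ≈ -0.600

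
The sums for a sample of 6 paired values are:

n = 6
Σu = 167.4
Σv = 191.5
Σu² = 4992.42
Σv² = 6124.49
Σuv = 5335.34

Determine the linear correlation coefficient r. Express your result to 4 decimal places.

r = (nΣuv − ΣuΣv) / √[(nΣu² − (Σu)²)(nΣv² − (Σv)²)]
Numerator: 6×5335.34 − 167.4×191.5 = -45.06
Denominator: √[(29954.52 − 28022.76)(36746.94 − 36672.25)] = √[1931.76 × 74.69] = 379.8462
r = -45.06 / 379.8462 ≈ -0.1186

-0.1186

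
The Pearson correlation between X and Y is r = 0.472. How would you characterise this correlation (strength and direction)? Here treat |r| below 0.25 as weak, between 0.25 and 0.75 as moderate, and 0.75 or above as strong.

r = 0.472 > 0 so the relationship is positive.
|r| = 0.472, which falls in the moderate range.

moderate positive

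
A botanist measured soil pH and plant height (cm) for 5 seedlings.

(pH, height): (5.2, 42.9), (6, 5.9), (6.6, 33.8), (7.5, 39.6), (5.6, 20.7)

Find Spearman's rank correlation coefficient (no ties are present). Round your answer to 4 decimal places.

-0.1000

Rank pH: 1, 3, 4, 5, 2
Rank height: 5, 1, 3, 4, 2
d = rank(pH) − rank(height): -4, 2, 1, 1, 0; Σd² = 22
ρ = 1 − 6Σd² / [n(n²−1)] = 1 − 6×22 / (5×24) = 1 − 132/120 ≈ -0.1000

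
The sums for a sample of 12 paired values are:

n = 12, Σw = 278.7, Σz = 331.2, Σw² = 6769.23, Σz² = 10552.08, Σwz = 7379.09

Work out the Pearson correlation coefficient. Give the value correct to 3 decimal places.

r = (nΣwz − ΣwΣz) / √[(nΣw² − (Σw)²)(nΣz² − (Σz)²)]
Numerator: 12×7379.09 − 278.7×331.2 = -3756.36
Denominator: √[(81230.76 − 77673.69)(126624.96 − 109693.44)] = √[3557.07 × 16931.52] = 7760.5800
r = -3756.36 / 7760.5800 ≈ -0.484

-0.484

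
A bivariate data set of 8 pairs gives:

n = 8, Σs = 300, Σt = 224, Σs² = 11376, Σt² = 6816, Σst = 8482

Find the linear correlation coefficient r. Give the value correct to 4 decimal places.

r = (nΣst − ΣsΣt) / √[(nΣs² − (Σs)²)(nΣt² − (Σt)²)]
Numerator: 8×8482 − 300×224 = 656
Denominator: √[(91008 − 90000)(54528 − 50176)] = √[1008 × 4352] = 2094.4727
r = 656 / 2094.4727 ≈ 0.3132

0.3132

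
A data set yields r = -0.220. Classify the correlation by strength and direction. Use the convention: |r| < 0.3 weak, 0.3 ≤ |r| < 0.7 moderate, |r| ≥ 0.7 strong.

r = -0.220 < 0 so the relationship is negative.
|r| = 0.220, which falls in the weak range.

weak negative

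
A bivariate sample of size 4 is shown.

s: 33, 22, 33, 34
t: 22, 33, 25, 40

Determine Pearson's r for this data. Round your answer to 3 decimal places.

n = 4, Σs = 122, Σt = 120, Σs² = 3818, Σt² = 3798, Σst = 3637
nΣst − ΣsΣt = 14548 − 14640 = -92
nΣs² − (Σs)² = 15272 − 14884 = 388; nΣt² − (Σt)² = 15192 − 14400 = 792
r = -92 / √(388 × 792) = -92 / 554.3429 ≈ -0.166

-0.166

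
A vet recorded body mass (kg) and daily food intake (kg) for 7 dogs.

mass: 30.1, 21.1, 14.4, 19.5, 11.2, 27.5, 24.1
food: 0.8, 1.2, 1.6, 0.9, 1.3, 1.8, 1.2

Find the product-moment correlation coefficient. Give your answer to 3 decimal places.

-0.205

n = 7, Σx = 147.9, Σy = 8.8, Σx² = 3401.33, Σy² = 11.82, Σxy = 182.97
nΣxy − ΣxΣy = 1280.79 − 1301.52 = -20.73
nΣx² − (Σx)² = 23809.31 − 21874.41 = 1934.9; nΣy² − (Σy)² = 82.74 − 77.44 = 5.3
r = -20.73 / √(1934.9 × 5.3) = -20.73 / 101.2668 ≈ -0.205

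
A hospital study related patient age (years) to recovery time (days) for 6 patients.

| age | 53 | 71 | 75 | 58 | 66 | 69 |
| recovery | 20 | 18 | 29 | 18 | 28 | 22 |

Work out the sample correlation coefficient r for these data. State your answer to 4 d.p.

n = 6, Σx = 392, Σy = 135, Σx² = 25956, Σy² = 3157, Σxy = 8923
nΣxy − ΣxΣy = 53538 − 52920 = 618
nΣx² − (Σx)² = 155736 − 153664 = 2072; nΣy² − (Σy)² = 18942 − 18225 = 717
r = 618 / √(2072 × 717) = 618 / 1218.8618 ≈ 0.5070

0.5070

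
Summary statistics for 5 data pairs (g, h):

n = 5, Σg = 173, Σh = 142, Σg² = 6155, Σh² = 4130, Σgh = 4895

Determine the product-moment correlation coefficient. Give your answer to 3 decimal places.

-0.142

r = (nΣgh − ΣgΣh) / √[(nΣg² − (Σg)²)(nΣh² − (Σh)²)]
Numerator: 5×4895 − 173×142 = -91
Denominator: √[(30775 − 29929)(20650 − 20164)] = √[846 × 486] = 641.2145
r = -91 / 641.2145 ≈ -0.142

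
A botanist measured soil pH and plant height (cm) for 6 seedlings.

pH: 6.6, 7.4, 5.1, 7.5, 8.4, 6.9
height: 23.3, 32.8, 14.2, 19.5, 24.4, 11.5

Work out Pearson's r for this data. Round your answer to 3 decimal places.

n = 6, Σx = 41.9, Σy = 125.7, Σx² = 298.75, Σy² = 2928.23, Σxy = 899.48
nΣxy − ΣxΣy = 5396.88 − 5266.83 = 130.05
nΣx² − (Σx)² = 1792.5 − 1755.61 = 36.89; nΣy² − (Σy)² = 17569.38 − 15800.49 = 1768.89
r = 130.05 / √(36.89 × 1768.89) = 130.05 / 255.4493 ≈ 0.509

0.509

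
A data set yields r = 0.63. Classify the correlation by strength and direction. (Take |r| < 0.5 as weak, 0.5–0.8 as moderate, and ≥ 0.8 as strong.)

r = 0.63 > 0 so the relationship is positive.
|r| = 0.63, which falls in the moderate range.

moderate positive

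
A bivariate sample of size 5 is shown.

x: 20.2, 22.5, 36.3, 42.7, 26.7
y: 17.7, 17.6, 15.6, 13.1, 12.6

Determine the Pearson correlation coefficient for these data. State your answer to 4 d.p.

n = 5, Σx = 148.4, Σy = 76.6, Σx² = 4768.16, Σy² = 1196.78, Σxy = 2215.61
nΣxy − ΣxΣy = 11078.05 − 11367.44 = -289.39
nΣx² − (Σx)² = 23840.8 − 22022.56 = 1818.24; nΣy² − (Σy)² = 5983.9 − 5867.56 = 116.34
r = -289.39 / √(1818.24 × 116.34) = -289.39 / 459.9283 ≈ -0.6292

-0.6292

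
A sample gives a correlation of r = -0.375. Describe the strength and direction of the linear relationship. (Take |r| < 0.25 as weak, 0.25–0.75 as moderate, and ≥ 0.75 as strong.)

moderate negative

r = -0.375 < 0 so the relationship is negative.
|r| = 0.375, which falls in the moderate range.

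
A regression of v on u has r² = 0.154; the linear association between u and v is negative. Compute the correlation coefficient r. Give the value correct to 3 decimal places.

|r| = √0.154 = 0.392
The association is negative, so r = −0.392.

-0.392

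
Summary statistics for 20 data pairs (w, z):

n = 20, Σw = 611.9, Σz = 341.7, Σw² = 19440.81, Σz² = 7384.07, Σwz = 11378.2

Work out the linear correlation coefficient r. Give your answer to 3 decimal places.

0.876

r = (nΣwz − ΣwΣz) / √[(nΣw² − (Σw)²)(nΣz² − (Σz)²)]
Numerator: 20×11378.2 − 611.9×341.7 = 18477.77
Denominator: √[(388816.2 − 374421.61)(147681.4 − 116758.89)] = √[14394.59 × 30922.51] = 21097.7926
r = 18477.77 / 21097.7926 ≈ 0.876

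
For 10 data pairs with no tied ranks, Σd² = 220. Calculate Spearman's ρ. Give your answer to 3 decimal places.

ρ = 1 − 6Σd² / [n(n²−1)] = 1 − 6×220 / (10×99)
  = 1 − 1320/990 = 1 − 1.3333 ≈ -0.333

-0.333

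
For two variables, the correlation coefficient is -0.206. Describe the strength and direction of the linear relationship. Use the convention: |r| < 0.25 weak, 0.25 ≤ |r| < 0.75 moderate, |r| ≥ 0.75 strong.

weak negative

r = -0.206 < 0 so the relationship is negative.
|r| = 0.206, which falls in the weak range.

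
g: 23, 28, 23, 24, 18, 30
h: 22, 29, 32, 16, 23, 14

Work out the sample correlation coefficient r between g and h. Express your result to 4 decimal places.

-0.2512

n = 6, Σg = 146, Σh = 136, Σg² = 3642, Σh² = 3330, Σgh = 3272
nΣgh − ΣgΣh = 19632 − 19856 = -224
nΣg² − (Σg)² = 21852 − 21316 = 536; nΣh² − (Σh)² = 19980 − 18496 = 1484
r = -224 / √(536 × 1484) = -224 / 891.8655 ≈ -0.2512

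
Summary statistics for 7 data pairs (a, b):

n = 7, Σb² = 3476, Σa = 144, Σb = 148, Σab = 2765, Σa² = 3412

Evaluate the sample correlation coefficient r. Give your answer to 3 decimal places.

r = (nΣab − ΣaΣb) / √[(nΣa² − (Σa)²)(nΣb² − (Σb)²)]
Numerator: 7×2765 − 144×148 = -1957
Denominator: √[(23884 − 20736)(24332 − 21904)] = √[3148 × 2428] = 2764.6598
r = -1957 / 2764.6598 ≈ -0.708

-0.708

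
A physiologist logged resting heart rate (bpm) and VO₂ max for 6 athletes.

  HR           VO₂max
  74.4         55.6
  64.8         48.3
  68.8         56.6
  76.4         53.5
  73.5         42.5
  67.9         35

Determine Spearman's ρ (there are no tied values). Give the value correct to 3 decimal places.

0.371

Rank HR: 5, 1, 3, 6, 4, 2
Rank VO₂max: 5, 3, 6, 4, 2, 1
d = rank(HR) − rank(VO₂max): 0, -2, -3, 2, 2, 1; Σd² = 22
ρ = 1 − 6Σd² / [n(n²−1)] = 1 − 6×22 / (6×35) = 1 − 132/210 ≈ 0.371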